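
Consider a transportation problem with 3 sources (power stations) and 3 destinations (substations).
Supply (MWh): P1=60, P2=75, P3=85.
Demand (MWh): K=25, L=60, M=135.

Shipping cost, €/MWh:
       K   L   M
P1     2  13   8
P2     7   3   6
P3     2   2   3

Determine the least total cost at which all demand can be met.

855

An optimal shipping plan:
  P1 to K: 25 × €2 = €50
  P1 to M: 35 × €8 = €280
  P2 to L: 60 × €3 = €180
  P2 to M: 15 × €6 = €90
  P3 to M: 85 × €3 = €255
Total = 50 + 280 + 180 + 90 + 255 = €855.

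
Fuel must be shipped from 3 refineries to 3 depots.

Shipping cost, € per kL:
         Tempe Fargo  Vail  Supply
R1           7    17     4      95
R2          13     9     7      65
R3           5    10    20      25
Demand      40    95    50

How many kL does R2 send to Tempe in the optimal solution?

The minimum-cost plan:
  R1 to Tempe: 40 × €7 = €280
  R1 to Fargo: 5 × €17 = €85
  R1 to Vail: 50 × €4 = €200
  R2 to Fargo: 65 × €9 = €585
  R3 to Fargo: 25 × €10 = €250
Total cost = €1400.
The route R2→Tempe is not used.

0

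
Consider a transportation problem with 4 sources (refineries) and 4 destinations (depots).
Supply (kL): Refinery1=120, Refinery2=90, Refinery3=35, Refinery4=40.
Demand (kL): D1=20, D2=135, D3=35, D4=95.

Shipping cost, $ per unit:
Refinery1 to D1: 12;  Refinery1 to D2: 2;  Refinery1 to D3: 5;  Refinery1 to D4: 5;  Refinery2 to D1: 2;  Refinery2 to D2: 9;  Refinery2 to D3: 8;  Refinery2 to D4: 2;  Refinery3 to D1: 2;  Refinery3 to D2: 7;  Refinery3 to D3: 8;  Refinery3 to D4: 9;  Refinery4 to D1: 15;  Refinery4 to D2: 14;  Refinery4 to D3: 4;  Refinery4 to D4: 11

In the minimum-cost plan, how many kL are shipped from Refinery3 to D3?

0

Solving gives:
  Refinery1 to D2: 120 kL
  Refinery2 to D4: 90 kL
  Refinery3 to D1: 20 kL
  Refinery3 to D2: 15 kL
  Refinery4 to D3: 35 kL
  Refinery4 to D4: 5 kL
Total cost = $760.
The route Refinery3→D3 is not used.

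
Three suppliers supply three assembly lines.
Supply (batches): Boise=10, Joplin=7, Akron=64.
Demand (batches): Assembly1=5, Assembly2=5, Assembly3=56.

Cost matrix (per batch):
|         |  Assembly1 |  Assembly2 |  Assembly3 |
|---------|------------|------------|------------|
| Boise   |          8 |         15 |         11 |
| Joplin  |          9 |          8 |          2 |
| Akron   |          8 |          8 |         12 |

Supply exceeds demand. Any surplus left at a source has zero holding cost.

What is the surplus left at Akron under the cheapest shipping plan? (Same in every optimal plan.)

15

An optimal plan:
  Boise–Assembly3: 10 × 11 = 110
  Joplin–Assembly3: 7 × 2 = 14
  Akron–Assembly1: 5 × 8 = 40
  Akron–Assembly2: 5 × 8 = 40
  Akron–Assembly3: 39 × 12 = 468
Total cost = 672.
Akron ships 49 of its 64, leaving 15.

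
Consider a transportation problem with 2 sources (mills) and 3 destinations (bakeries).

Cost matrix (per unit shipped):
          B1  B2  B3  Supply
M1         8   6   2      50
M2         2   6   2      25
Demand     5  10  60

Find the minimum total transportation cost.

190

One minimum-cost allocation:
  M1 to B2: 10 sacks
  M1 to B3: 40 sacks
  M2 to B1: 5 sacks
  M2 to B3: 20 sacks
Total cost = 190.
(Supply check: M1 ships 50; M2 ships 25.)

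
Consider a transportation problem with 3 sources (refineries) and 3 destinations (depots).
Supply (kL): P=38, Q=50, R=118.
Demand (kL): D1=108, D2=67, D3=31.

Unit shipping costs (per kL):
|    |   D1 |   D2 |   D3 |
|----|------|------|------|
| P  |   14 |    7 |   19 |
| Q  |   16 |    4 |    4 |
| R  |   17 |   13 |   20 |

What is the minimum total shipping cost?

2432

An optimal shipping plan:
  P→D2: 38 kL
  Q→D2: 19 kL
  Q→D3: 31 kL
  R→D1: 108 kL
  R→D2: 10 kL
Total cost = 2432.
(Supply check: P ships 38; Q ships 50; R ships 118.)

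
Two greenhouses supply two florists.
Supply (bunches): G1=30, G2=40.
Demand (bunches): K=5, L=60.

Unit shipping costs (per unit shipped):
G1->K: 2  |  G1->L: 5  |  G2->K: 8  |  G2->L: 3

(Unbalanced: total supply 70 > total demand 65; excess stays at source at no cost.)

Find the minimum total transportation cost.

230

A cheapest plan:
  G1–K: 5 bunches
  G1–L: 20 bunches
  G2–L: 40 bunches
Total cost = 230.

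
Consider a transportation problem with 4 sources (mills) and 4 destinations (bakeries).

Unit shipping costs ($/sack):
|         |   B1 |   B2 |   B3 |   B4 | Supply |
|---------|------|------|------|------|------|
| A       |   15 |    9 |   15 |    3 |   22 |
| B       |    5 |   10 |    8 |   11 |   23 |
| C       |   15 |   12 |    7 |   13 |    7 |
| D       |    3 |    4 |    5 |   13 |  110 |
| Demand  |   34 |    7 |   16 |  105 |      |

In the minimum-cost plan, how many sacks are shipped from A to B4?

22

Solving gives:
  A->B4: 22 sacks
  B->B4: 23 sacks
  C->B4: 7 sacks
  D->B1: 34 sacks
  D->B2: 7 sacks
  D->B3: 16 sacks
  D->B4: 53 sacks
Total cost = $1309.
So A→B4 carries 22 sacks.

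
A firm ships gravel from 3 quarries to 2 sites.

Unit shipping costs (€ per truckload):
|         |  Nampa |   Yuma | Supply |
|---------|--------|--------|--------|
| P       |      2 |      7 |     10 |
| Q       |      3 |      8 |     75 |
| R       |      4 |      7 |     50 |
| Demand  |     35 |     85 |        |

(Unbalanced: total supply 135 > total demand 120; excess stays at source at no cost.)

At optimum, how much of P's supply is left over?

An optimal plan:
  P→Yuma: 10 × €7 = €70
  Q→Nampa: 35 × €3 = €105
  Q→Yuma: 25 × €8 = €200
  R→Yuma: 50 × €7 = €350
Total cost = €725.
P ships 10 of its 10, leaving 0.

0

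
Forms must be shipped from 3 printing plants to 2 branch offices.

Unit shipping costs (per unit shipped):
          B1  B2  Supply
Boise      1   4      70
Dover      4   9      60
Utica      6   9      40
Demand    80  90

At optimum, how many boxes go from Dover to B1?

60

Solving gives:
  Boise–B1: 20 × 1 = 20
  Boise–B2: 50 × 4 = 200
  Dover–B1: 60 × 4 = 240
  Utica–B2: 40 × 9 = 360
Total cost = 820.
So Dover→B1 carries 60 boxes.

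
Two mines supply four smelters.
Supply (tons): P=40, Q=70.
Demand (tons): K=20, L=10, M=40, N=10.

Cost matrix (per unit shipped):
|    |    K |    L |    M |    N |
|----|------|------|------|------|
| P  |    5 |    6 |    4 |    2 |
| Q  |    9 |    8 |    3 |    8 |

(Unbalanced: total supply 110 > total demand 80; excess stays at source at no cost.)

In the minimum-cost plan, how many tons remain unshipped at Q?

30

An optimal plan:
  P–K: 20 × 5 = 100
  P–L: 10 × 6 = 60
  P–N: 10 × 2 = 20
  Q–M: 40 × 3 = 120
Total cost = 300.
Q ships 40 of its 70, leaving 30.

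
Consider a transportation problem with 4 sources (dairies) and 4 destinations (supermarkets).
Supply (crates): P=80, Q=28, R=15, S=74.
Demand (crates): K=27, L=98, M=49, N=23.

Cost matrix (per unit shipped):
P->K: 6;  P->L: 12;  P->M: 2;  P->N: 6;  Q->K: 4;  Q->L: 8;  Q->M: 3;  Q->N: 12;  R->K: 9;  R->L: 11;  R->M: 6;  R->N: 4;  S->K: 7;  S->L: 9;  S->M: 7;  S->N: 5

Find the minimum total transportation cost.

1218

A cheapest plan:
  P→K: 23 × 6 = 138
  P→M: 49 × 2 = 98
  P→N: 8 × 6 = 48
  Q→K: 4 × 4 = 16
  Q→L: 24 × 8 = 192
  R→N: 15 × 4 = 60
  S→L: 74 × 9 = 666
Total = 138 + 98 + 48 + 16 + 192 + 60 + 666 = 1218.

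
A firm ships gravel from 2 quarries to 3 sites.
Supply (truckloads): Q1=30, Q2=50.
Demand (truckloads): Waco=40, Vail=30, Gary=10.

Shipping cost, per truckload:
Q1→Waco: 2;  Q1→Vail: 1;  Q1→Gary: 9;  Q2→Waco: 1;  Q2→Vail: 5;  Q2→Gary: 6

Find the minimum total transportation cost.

130

An optimal shipping plan:
  Q1–Vail: 30 truckloads
  Q2–Waco: 40 truckloads
  Q2–Gary: 10 truckloads
Total cost = 130.
(Supply check: Q1 ships 30; Q2 ships 50.)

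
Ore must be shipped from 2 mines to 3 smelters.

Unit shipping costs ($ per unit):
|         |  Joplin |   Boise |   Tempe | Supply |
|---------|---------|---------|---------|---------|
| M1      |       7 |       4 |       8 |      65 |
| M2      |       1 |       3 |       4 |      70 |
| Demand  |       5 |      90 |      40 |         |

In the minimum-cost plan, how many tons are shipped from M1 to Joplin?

0

Optimal shipments:
  M1 to Boise: 65 × $4 = $260
  M2 to Joplin: 5 × $1 = $5
  M2 to Boise: 25 × $3 = $75
  M2 to Tempe: 40 × $4 = $160
Total cost = $500.
The route M1→Joplin is not used.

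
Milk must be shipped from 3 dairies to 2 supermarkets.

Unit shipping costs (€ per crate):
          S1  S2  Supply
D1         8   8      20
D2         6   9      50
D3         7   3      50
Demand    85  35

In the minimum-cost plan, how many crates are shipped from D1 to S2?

The minimum-cost plan:
  D1->S1: 20 × €8 = €160
  D2->S1: 50 × €6 = €300
  D3->S1: 15 × €7 = €105
  D3->S2: 35 × €3 = €105
Total cost = €670.
The route D1→S2 is not used.

0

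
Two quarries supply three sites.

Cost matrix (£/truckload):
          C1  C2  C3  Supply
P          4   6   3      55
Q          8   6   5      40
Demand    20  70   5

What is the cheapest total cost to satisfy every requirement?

Optimal allocation:
  P to C1: 20 × £4 = £80
  P to C2: 30 × £6 = £180
  P to C3: 5 × £3 = £15
  Q to C2: 40 × £6 = £240
Total = 80 + 180 + 15 + 240 = £515.
(Supply check: P ships 55; Q ships 40.)

515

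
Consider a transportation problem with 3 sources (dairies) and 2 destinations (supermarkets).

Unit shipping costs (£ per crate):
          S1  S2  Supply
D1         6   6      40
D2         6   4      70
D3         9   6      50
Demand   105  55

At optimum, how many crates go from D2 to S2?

5

Solving gives:
  D1→S1: 40 × £6 = £240
  D2→S1: 65 × £6 = £390
  D2→S2: 5 × £4 = £20
  D3→S2: 50 × £6 = £300
Total cost = £950.
So D2→S2 carries 5 crates.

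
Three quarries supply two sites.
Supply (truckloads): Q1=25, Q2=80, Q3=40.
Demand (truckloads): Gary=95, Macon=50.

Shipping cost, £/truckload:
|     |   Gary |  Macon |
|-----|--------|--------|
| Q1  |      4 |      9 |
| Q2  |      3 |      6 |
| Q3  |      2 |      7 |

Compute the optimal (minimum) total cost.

570

A cheapest plan:
  Q1–Gary: 25 × £4 = £100
  Q2–Gary: 30 × £3 = £90
  Q2–Macon: 50 × £6 = £300
  Q3–Gary: 40 × £2 = £80
Total = 100 + 90 + 300 + 80 = £570.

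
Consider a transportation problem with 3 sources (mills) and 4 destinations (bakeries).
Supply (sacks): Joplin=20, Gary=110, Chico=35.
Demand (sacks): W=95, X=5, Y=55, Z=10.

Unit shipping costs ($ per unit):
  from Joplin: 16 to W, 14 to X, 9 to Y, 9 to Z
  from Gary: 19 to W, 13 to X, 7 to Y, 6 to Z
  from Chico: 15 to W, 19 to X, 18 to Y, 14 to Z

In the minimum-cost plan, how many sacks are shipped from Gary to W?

Optimal shipments:
  Joplin–W: 20 × $16 = $320
  Gary–W: 40 × $19 = $760
  Gary–X: 5 × $13 = $65
  Gary–Y: 55 × $7 = $385
  Gary–Z: 10 × $6 = $60
  Chico–W: 35 × $15 = $525
Total cost = $2115.
So Gary→W carries 40 sacks.

40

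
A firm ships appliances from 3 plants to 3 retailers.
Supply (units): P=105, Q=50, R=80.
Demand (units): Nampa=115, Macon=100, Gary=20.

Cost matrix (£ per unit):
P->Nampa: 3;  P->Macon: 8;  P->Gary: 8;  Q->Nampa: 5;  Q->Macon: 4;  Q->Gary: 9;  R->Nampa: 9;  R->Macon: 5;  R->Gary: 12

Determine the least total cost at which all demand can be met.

One minimum-cost allocation:
  P–Nampa: 105 × £3 = £315
  Q–Nampa: 10 × £5 = £50
  Q–Macon: 20 × £4 = £80
  Q–Gary: 20 × £9 = £180
  R–Macon: 80 × £5 = £400
Total = 315 + 50 + 80 + 180 + 400 = £1025.

1025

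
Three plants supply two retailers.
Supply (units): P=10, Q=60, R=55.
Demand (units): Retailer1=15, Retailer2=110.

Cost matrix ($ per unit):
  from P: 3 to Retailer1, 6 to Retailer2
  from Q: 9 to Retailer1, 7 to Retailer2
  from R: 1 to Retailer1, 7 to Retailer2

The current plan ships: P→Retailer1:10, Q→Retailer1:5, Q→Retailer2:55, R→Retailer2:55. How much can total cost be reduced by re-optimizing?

Current plan cost = 10·3 + 5·9 + 55·7 + 55·7 = $845.
Optimal plan:
  P to Retailer2: 10 units
  Q to Retailer2: 60 units
  R to Retailer1: 15 units
  R to Retailer2: 40 units
Optimal cost = $775.
Saving = 845 − 775 = $70.

70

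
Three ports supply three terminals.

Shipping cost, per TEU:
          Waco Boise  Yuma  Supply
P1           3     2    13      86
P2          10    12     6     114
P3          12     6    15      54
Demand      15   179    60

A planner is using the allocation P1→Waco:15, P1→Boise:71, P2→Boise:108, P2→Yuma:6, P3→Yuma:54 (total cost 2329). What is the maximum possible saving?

Current plan cost = 15·3 + 71·2 + 108·12 + 6·6 + 54·15 = 2329.
Optimal plan:
  P1–Boise: 86 × 2 = 172
  P2–Waco: 15 × 10 = 150
  P2–Boise: 39 × 12 = 468
  P2–Yuma: 60 × 6 = 360
  P3–Boise: 54 × 6 = 324
Optimal cost = 1474.
Saving = 2329 − 1474 = 855.

855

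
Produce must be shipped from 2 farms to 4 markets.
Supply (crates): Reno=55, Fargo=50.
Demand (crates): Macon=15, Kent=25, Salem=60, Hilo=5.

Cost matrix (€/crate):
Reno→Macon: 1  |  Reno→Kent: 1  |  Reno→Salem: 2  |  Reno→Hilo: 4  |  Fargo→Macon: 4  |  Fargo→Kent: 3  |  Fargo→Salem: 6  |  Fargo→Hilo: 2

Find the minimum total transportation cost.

One minimum-cost allocation:
  Reno to Salem: 55 × €2 = €110
  Fargo to Macon: 15 × €4 = €60
  Fargo to Kent: 25 × €3 = €75
  Fargo to Salem: 5 × €6 = €30
  Fargo to Hilo: 5 × €2 = €10
Total = 110 + 60 + 75 + 30 + 10 = €285.
(Supply check: Reno ships 55; Fargo ships 50.)

285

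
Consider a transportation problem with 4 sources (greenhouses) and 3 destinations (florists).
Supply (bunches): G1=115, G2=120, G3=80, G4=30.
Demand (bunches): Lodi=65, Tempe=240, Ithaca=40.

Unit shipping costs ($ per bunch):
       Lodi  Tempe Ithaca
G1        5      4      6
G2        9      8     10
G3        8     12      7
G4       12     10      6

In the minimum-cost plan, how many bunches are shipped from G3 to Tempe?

0

Optimal shipments:
  G1→Tempe: 115 × $4 = $460
  G2→Tempe: 120 × $8 = $960
  G3→Lodi: 65 × $8 = $520
  G3→Ithaca: 15 × $7 = $105
  G4→Tempe: 5 × $10 = $50
  G4→Ithaca: 25 × $6 = $150
Total cost = $2245.
The route G3→Tempe is not used.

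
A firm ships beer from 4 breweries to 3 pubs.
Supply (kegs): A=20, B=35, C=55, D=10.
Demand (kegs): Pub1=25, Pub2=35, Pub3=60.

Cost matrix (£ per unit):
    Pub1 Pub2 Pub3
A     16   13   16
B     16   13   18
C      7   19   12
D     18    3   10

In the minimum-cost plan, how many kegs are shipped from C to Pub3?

30

Solving gives:
  A→Pub3: 20 kegs
  B→Pub2: 25 kegs
  B→Pub3: 10 kegs
  C→Pub1: 25 kegs
  C→Pub3: 30 kegs
  D→Pub2: 10 kegs
Total cost = £1390.
So C→Pub3 carries 30 kegs.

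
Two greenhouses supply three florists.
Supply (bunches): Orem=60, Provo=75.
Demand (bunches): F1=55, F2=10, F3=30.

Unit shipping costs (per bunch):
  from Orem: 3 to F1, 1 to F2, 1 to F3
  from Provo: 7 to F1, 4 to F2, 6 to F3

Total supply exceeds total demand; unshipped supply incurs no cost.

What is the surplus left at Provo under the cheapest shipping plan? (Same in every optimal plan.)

40

Minimum-cost shipments:
  Orem–F1: 30 bunches
  Orem–F3: 30 bunches
  Provo–F1: 25 bunches
  Provo–F2: 10 bunches
Total cost = 335.
Provo ships 35 of its 75, leaving 40.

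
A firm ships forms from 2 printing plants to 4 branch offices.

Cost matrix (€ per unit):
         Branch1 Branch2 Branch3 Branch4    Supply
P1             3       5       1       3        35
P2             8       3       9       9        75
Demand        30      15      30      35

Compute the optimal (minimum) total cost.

600

Optimal allocation:
  P1→Branch3: 30 × €1 = €30
  P1→Branch4: 5 × €3 = €15
  P2→Branch1: 30 × €8 = €240
  P2→Branch2: 15 × €3 = €45
  P2→Branch4: 30 × €9 = €270
Total = 30 + 15 + 240 + 45 + 270 = €600.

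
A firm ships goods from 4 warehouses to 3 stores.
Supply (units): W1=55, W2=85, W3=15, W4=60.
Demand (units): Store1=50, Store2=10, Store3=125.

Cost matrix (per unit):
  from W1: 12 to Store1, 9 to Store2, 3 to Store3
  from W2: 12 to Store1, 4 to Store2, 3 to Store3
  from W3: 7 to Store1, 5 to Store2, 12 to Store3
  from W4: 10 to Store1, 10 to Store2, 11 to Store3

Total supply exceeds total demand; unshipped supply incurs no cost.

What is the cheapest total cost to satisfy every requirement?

An optimal shipping plan:
  W1–Store3: 55 units
  W2–Store2: 10 units
  W2–Store3: 70 units
  W3–Store1: 15 units
  W4–Store1: 35 units
Total cost = 870.
(Supply check: W1 ships 55; W2 ships 80; W3 ships 15; W4 ships 35.)

870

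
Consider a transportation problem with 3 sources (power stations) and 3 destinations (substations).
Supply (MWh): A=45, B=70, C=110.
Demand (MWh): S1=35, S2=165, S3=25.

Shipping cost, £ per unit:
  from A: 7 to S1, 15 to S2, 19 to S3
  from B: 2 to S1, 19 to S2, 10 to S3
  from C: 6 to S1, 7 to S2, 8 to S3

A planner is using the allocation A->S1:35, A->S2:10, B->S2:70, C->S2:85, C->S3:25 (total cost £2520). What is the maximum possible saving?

Current plan cost = 35·7 + 10·15 + 70·19 + 85·7 + 25·8 = £2520.
Optimal plan:
  A->S2: 45 × £15 = £675
  B->S1: 35 × £2 = £70
  B->S2: 10 × £19 = £190
  B->S3: 25 × £10 = £250
  C->S2: 110 × £7 = £770
Optimal cost = £1955.
Saving = 2520 − 1955 = £565.

565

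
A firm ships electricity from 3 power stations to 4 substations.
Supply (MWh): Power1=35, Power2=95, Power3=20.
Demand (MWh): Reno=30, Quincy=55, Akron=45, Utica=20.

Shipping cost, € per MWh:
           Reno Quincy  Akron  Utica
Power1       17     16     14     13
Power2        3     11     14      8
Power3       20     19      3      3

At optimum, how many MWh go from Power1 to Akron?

The minimum-cost plan:
  Power1->Quincy: 10 MWh
  Power1->Akron: 25 MWh
  Power2->Reno: 30 MWh
  Power2->Quincy: 45 MWh
  Power2->Utica: 20 MWh
  Power3->Akron: 20 MWh
Total cost = €1315.
So Power1→Akron carries 25 MWh.

25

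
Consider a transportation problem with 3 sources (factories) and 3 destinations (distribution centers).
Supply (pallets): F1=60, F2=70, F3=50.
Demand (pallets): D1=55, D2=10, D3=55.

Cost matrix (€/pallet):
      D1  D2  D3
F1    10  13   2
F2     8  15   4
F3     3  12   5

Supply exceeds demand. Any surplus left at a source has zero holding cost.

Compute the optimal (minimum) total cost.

440

One minimum-cost allocation:
  F1→D2: 10 × €13 = €130
  F1→D3: 50 × €2 = €100
  F2→D1: 5 × €8 = €40
  F2→D3: 5 × €4 = €20
  F3→D1: 50 × €3 = €150
Total = 130 + 100 + 40 + 20 + 150 = €440.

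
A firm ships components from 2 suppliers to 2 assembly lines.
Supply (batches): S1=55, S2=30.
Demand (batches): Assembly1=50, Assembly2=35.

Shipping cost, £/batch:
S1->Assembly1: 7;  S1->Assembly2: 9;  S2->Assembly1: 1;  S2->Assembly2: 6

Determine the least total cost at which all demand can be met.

An optimal shipping plan:
  S1 to Assembly1: 20 × £7 = £140
  S1 to Assembly2: 35 × £9 = £315
  S2 to Assembly1: 30 × £1 = £30
Total = 140 + 315 + 30 = £485.

485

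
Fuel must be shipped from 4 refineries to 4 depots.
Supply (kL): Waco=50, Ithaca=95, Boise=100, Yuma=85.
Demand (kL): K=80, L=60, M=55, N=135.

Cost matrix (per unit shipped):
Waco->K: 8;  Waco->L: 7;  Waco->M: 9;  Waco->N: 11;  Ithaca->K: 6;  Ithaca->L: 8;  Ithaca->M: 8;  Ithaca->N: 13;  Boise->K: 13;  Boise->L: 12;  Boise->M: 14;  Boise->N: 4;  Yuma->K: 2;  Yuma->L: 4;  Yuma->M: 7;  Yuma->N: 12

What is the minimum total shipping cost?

1830

One minimum-cost allocation:
  Waco–L: 15 × 7 = 105
  Waco–N: 35 × 11 = 385
  Ithaca–K: 40 × 6 = 240
  Ithaca–M: 55 × 8 = 440
  Boise–N: 100 × 4 = 400
  Yuma–K: 40 × 2 = 80
  Yuma–L: 45 × 4 = 180
Total = 105 + 385 + 240 + 440 + 400 + 80 + 180 = 1830.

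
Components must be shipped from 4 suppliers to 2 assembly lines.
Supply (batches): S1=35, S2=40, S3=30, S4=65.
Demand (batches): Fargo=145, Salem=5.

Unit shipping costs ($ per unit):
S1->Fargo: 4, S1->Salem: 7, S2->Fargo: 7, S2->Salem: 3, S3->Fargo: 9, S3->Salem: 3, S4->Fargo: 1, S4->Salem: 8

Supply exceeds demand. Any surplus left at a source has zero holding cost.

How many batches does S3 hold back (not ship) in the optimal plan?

20

Minimum-cost shipments:
  S1 to Fargo: 35 batches
  S2 to Fargo: 40 batches
  S3 to Fargo: 5 batches
  S3 to Salem: 5 batches
  S4 to Fargo: 65 batches
Total cost = $545.
S3 ships 10 of its 30, leaving 20.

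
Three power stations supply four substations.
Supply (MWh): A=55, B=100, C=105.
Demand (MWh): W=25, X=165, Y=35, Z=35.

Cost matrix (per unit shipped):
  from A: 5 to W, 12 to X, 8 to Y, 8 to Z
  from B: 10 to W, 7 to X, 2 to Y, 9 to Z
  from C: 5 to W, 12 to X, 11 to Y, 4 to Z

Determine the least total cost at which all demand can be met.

1990

One minimum-cost allocation:
  A->X: 55 × 12 = 660
  B->X: 65 × 7 = 455
  B->Y: 35 × 2 = 70
  C->W: 25 × 5 = 125
  C->X: 45 × 12 = 540
  C->Z: 35 × 4 = 140
Total = 660 + 455 + 70 + 125 + 540 + 140 = 1990.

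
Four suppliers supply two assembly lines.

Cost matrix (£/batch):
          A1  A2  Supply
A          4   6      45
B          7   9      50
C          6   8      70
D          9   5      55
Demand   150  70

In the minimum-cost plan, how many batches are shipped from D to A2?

Optimal shipments:
  A–A1: 45 × £4 = £180
  B–A1: 50 × £7 = £350
  C–A1: 55 × £6 = £330
  C–A2: 15 × £8 = £120
  D–A2: 55 × £5 = £275
Total cost = £1255.
So D→A2 carries 55 batches.

55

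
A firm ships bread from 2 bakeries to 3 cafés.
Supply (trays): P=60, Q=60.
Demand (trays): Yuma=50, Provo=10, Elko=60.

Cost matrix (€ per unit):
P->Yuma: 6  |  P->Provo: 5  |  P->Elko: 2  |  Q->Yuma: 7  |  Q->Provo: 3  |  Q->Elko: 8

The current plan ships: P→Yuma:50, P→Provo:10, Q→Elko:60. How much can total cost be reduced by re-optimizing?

330

Current plan cost = 50·6 + 10·5 + 60·8 = €830.
Optimal plan:
  P->Elko: 60 × €2 = €120
  Q->Yuma: 50 × €7 = €350
  Q->Provo: 10 × €3 = €30
Optimal cost = €500.
Saving = 830 − 500 = €330.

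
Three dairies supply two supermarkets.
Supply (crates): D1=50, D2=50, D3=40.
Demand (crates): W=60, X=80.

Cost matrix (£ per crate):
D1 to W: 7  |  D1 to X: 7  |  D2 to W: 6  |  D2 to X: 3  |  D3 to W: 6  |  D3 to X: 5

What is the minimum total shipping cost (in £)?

710

A cheapest plan:
  D1–W: 50 × £7 = £350
  D2–X: 50 × £3 = £150
  D3–W: 10 × £6 = £60
  D3–X: 30 × £5 = £150
Total = 350 + 150 + 60 + 150 = £710.
(Supply check: D1 ships 50; D2 ships 50; D3 ships 40.)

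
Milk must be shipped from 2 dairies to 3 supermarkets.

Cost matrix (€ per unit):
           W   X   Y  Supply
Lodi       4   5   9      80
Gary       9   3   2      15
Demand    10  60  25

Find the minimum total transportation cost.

A cheapest plan:
  Lodi→W: 10 × €4 = €40
  Lodi→X: 60 × €5 = €300
  Lodi→Y: 10 × €9 = €90
  Gary→Y: 15 × €2 = €30
Total = 40 + 300 + 90 + 30 = €460.
(Supply check: Lodi ships 80; Gary ships 15.)

460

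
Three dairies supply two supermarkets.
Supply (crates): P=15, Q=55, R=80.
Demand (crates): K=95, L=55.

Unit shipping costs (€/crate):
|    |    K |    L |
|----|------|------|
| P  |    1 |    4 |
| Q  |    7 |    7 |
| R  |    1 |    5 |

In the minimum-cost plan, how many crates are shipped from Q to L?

Optimal shipments:
  P→K: 15 × €1 = €15
  Q→L: 55 × €7 = €385
  R→K: 80 × €1 = €80
Total cost = €480.
So Q→L carries 55 crates.

55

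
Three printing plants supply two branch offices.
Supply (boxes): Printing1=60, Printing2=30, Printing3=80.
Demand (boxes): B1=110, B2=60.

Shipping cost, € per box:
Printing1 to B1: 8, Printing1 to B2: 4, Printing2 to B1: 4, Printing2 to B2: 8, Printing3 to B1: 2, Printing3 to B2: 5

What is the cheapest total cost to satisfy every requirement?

A cheapest plan:
  Printing1 to B2: 60 boxes
  Printing2 to B1: 30 boxes
  Printing3 to B1: 80 boxes
Total cost = €520.

520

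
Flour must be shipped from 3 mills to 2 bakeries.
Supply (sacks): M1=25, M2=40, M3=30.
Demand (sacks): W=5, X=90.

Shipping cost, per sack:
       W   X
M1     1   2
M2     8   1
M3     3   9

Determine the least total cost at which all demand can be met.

330

One minimum-cost allocation:
  M1->X: 25 × 2 = 50
  M2->X: 40 × 1 = 40
  M3->W: 5 × 3 = 15
  M3->X: 25 × 9 = 225
Total = 50 + 40 + 15 + 225 = 330.
(Supply check: M1 ships 25; M2 ships 40; M3 ships 30.)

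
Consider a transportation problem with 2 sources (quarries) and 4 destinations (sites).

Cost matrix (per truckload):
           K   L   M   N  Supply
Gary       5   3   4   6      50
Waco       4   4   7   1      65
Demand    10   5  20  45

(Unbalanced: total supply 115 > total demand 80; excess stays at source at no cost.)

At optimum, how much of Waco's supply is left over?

10

An optimal plan:
  Gary→L: 5 × 3 = 15
  Gary→M: 20 × 4 = 80
  Waco→K: 10 × 4 = 40
  Waco→N: 45 × 1 = 45
Total cost = 180.
Waco ships 55 of its 65, leaving 10.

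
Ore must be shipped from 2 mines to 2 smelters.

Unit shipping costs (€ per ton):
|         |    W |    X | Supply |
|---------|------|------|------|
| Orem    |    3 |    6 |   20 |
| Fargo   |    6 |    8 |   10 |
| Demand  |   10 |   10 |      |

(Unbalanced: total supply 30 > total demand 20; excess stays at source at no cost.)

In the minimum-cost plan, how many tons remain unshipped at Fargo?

10

An optimal plan:
  Orem–W: 10 × €3 = €30
  Orem–X: 10 × €6 = €60
Total cost = €90.
Fargo ships 0 of its 10, leaving 10.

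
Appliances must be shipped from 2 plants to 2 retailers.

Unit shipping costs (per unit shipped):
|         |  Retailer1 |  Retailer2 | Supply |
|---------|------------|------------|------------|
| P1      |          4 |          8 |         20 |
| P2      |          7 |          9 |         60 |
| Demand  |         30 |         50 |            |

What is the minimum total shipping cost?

600

Optimal allocation:
  P1 to Retailer1: 20 units
  P2 to Retailer1: 10 units
  P2 to Retailer2: 50 units
Total cost = 600.
(Supply check: P1 ships 20; P2 ships 60.)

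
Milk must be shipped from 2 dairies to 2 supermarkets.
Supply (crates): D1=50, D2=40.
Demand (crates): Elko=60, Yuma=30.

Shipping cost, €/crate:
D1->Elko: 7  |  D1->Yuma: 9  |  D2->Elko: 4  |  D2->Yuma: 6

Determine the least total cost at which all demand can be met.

570

One minimum-cost allocation:
  D1 to Elko: 20 × €7 = €140
  D1 to Yuma: 30 × €9 = €270
  D2 to Elko: 40 × €4 = €160
Total = 140 + 270 + 160 = €570.
(Supply check: D1 ships 50; D2 ships 40.)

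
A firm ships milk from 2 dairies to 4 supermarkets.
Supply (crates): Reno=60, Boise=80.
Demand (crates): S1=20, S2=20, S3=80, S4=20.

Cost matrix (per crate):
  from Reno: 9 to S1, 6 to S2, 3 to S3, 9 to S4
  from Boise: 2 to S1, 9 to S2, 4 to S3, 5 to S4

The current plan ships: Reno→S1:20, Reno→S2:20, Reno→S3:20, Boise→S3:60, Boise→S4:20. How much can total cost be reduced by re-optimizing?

Current plan cost = 20·9 + 20·6 + 20·3 + 60·4 + 20·5 = 700.
Optimal plan:
  Reno to S2: 20 × 6 = 120
  Reno to S3: 40 × 3 = 120
  Boise to S1: 20 × 2 = 40
  Boise to S3: 40 × 4 = 160
  Boise to S4: 20 × 5 = 100
Optimal cost = 540.
Saving = 700 − 540 = 160.

160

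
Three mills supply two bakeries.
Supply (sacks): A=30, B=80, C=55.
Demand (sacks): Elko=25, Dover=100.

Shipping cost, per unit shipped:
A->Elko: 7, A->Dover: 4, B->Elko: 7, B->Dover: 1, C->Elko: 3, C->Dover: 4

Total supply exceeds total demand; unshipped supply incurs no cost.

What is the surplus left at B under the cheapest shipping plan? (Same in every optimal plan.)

0

Minimum-cost shipments:
  A->Dover: 20 × 4 = 80
  B->Dover: 80 × 1 = 80
  C->Elko: 25 × 3 = 75
Total cost = 235.
B ships 80 of its 80, leaving 0.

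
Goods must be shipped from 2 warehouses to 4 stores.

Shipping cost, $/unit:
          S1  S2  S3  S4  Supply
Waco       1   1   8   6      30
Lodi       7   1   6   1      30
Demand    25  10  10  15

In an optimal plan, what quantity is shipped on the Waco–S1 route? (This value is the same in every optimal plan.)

25

Solving gives:
  Waco→S1: 25 × $1 = $25
  Waco→S2: 5 × $1 = $5
  Lodi→S2: 5 × $1 = $5
  Lodi→S3: 10 × $6 = $60
  Lodi→S4: 15 × $1 = $15
Total cost = $110.
So Waco→S1 carries 25 units.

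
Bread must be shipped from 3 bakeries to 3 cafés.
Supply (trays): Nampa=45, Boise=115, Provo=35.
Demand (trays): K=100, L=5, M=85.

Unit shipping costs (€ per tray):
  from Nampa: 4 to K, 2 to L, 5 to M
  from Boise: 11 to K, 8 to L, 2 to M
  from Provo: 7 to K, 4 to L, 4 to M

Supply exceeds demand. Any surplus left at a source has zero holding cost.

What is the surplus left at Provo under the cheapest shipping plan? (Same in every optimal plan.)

0

An optimal plan:
  Nampa–K: 45 × €4 = €180
  Boise–K: 20 × €11 = €220
  Boise–L: 5 × €8 = €40
  Boise–M: 85 × €2 = €170
  Provo–K: 35 × €7 = €245
Total cost = €855.
Provo ships 35 of its 35, leaving 0.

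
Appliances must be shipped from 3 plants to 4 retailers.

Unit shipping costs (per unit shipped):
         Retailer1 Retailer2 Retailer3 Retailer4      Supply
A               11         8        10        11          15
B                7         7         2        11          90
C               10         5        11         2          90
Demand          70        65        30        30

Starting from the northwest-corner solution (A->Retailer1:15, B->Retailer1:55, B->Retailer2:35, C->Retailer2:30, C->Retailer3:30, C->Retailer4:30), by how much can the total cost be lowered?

Current plan cost = 15·11 + 55·7 + 35·7 + 30·5 + 30·11 + 30·2 = 1335.
Optimal plan:
  A->Retailer1: 10 × 11 = 110
  A->Retailer2: 5 × 8 = 40
  B->Retailer1: 60 × 7 = 420
  B->Retailer3: 30 × 2 = 60
  C->Retailer2: 60 × 5 = 300
  C->Retailer4: 30 × 2 = 60
Optimal cost = 990.
Saving = 1335 − 990 = 345.

345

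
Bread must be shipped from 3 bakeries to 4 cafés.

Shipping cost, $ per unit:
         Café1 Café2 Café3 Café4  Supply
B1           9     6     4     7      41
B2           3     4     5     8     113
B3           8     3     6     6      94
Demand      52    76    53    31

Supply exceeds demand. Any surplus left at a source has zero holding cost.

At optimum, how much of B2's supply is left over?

36

An optimal plan:
  B1 to Café3: 41 × $4 = $164
  B2 to Café1: 52 × $3 = $156
  B2 to Café2: 13 × $4 = $52
  B2 to Café3: 12 × $5 = $60
  B3 to Café2: 63 × $3 = $189
  B3 to Café4: 31 × $6 = $186
Total cost = $807.
B2 ships 77 of its 113, leaving 36.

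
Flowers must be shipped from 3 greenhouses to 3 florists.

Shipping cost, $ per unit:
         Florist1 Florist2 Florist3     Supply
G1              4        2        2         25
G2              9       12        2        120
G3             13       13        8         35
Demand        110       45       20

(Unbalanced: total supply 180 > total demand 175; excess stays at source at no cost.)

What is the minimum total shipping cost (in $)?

1380

A cheapest plan:
  G1→Florist2: 25 × $2 = $50
  G2→Florist1: 100 × $9 = $900
  G2→Florist3: 20 × $2 = $40
  G3→Florist1: 10 × $13 = $130
  G3→Florist2: 20 × $13 = $260
Total = 50 + 900 + 40 + 130 + 260 = $1380.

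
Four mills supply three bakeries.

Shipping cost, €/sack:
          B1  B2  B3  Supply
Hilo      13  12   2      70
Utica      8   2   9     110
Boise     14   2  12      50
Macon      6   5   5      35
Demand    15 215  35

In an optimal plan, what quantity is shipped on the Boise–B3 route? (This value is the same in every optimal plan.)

Optimal shipments:
  Hilo→B2: 35 × €12 = €420
  Hilo→B3: 35 × €2 = €70
  Utica→B2: 110 × €2 = €220
  Boise→B2: 50 × €2 = €100
  Macon→B1: 15 × €6 = €90
  Macon→B2: 20 × €5 = €100
Total cost = €1000.
The route Boise→B3 is not used.

0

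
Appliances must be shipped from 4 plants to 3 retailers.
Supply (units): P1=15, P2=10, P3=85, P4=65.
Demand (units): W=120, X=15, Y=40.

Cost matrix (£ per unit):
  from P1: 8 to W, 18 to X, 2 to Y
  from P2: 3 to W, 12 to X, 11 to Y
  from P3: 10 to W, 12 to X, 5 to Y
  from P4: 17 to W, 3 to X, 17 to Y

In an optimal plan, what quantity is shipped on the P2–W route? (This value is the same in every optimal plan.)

Optimal shipments:
  P1→Y: 15 units
  P2→W: 10 units
  P3→W: 60 units
  P3→Y: 25 units
  P4→W: 50 units
  P4→X: 15 units
Total cost = £1680.
So P2→W carries 10 units.

10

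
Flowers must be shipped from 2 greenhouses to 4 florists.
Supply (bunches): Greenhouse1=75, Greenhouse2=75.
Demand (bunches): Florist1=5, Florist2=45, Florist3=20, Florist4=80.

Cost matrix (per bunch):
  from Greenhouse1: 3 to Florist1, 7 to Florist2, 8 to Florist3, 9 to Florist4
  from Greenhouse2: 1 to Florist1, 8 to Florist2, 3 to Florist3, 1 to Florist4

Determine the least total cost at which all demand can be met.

610

Optimal allocation:
  Greenhouse1 to Florist1: 5 bunches
  Greenhouse1 to Florist2: 45 bunches
  Greenhouse1 to Florist3: 20 bunches
  Greenhouse1 to Florist4: 5 bunches
  Greenhouse2 to Florist4: 75 bunches
Total cost = 610.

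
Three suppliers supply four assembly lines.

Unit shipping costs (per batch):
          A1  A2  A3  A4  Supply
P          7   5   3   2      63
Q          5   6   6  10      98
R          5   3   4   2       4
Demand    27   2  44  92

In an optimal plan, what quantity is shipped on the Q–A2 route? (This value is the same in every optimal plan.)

2

Optimal shipments:
  P to A4: 63 × 2 = 126
  Q to A1: 27 × 5 = 135
  Q to A2: 2 × 6 = 12
  Q to A3: 44 × 6 = 264
  Q to A4: 25 × 10 = 250
  R to A4: 4 × 2 = 8
Total cost = 795.
So Q→A2 carries 2 batches.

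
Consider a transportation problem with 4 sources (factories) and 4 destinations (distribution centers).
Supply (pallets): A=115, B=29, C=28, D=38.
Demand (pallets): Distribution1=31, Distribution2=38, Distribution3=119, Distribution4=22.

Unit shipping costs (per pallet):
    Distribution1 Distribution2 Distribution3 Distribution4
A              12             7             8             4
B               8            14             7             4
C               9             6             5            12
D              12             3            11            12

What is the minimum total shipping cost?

1326

A cheapest plan:
  A–Distribution1: 2 × 12 = 24
  A–Distribution3: 91 × 8 = 728
  A–Distribution4: 22 × 4 = 88
  B–Distribution1: 29 × 8 = 232
  C–Distribution3: 28 × 5 = 140
  D–Distribution2: 38 × 3 = 114
Total = 24 + 728 + 88 + 232 + 140 + 114 = 1326.
(Supply check: A ships 115; B ships 29; C ships 28; D ships 38.)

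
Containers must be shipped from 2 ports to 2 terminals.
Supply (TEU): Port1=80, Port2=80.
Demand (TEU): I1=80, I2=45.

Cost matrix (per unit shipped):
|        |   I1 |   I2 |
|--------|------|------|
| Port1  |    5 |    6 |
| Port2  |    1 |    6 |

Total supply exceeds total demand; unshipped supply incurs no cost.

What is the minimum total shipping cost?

350

An optimal shipping plan:
  Port1->I2: 45 × 6 = 270
  Port2->I1: 80 × 1 = 80
Total = 270 + 80 = 350.
(Supply check: Port1 ships 45; Port2 ships 80.)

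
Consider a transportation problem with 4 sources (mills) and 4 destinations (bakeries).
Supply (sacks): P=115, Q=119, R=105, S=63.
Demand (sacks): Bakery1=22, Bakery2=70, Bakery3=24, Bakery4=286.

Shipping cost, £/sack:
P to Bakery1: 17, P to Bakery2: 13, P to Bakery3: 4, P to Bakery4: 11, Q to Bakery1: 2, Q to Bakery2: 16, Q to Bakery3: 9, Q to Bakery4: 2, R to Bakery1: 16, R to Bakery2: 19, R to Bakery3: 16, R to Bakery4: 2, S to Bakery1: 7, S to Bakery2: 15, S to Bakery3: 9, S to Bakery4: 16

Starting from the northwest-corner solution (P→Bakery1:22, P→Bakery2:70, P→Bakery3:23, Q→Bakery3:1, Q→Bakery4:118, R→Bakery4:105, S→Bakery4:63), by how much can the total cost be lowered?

Current plan cost = 22·17 + 70·13 + 23·4 + 1·9 + 118·2 + 105·2 + 63·16 = £2839.
Optimal plan:
  P–Bakery2: 29 × £13 = £377
  P–Bakery3: 24 × £4 = £96
  P–Bakery4: 62 × £11 = £682
  Q–Bakery4: 119 × £2 = £238
  R–Bakery4: 105 × £2 = £210
  S–Bakery1: 22 × £7 = £154
  S–Bakery2: 41 × £15 = £615
Optimal cost = £2372.
Saving = 2839 − 2372 = £467.

467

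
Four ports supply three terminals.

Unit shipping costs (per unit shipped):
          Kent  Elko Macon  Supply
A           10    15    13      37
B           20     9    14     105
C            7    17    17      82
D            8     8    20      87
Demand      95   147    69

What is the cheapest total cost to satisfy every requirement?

A cheapest plan:
  A->Macon: 37 × 13 = 481
  B->Elko: 73 × 9 = 657
  B->Macon: 32 × 14 = 448
  C->Kent: 82 × 7 = 574
  D->Kent: 13 × 8 = 104
  D->Elko: 74 × 8 = 592
Total = 481 + 657 + 448 + 574 + 104 + 592 = 2856.
(Supply check: A ships 37; B ships 105; C ships 82; D ships 87.)

2856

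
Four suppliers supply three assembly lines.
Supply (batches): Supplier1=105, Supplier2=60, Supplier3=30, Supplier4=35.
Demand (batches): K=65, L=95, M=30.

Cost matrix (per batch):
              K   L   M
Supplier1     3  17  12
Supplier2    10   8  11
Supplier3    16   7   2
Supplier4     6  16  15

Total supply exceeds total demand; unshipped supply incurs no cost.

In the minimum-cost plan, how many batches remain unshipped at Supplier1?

Minimum-cost shipments:
  Supplier1 to K: 65 batches
  Supplier2 to L: 60 batches
  Supplier3 to M: 30 batches
  Supplier4 to L: 35 batches
Total cost = 1295.
Supplier1 ships 65 of its 105, leaving 40.

40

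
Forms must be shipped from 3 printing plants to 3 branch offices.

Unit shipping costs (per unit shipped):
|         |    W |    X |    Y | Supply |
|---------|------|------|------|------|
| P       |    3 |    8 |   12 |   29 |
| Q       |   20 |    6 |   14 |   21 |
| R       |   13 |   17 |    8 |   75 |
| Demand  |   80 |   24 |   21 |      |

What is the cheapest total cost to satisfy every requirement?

1095

A cheapest plan:
  P->W: 29 × 3 = 87
  Q->X: 21 × 6 = 126
  R->W: 51 × 13 = 663
  R->X: 3 × 17 = 51
  R->Y: 21 × 8 = 168
Total = 87 + 126 + 663 + 51 + 168 = 1095.
(Supply check: P ships 29; Q ships 21; R ships 75.)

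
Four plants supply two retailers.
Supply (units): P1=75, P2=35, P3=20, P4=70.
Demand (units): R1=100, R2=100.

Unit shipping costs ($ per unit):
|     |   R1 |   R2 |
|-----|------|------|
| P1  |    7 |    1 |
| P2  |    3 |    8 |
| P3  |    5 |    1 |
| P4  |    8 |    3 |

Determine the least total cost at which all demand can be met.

715

An optimal shipping plan:
  P1 to R2: 75 × $1 = $75
  P2 to R1: 35 × $3 = $105
  P3 to R1: 20 × $5 = $100
  P4 to R1: 45 × $8 = $360
  P4 to R2: 25 × $3 = $75
Total = 75 + 105 + 100 + 360 + 75 = $715.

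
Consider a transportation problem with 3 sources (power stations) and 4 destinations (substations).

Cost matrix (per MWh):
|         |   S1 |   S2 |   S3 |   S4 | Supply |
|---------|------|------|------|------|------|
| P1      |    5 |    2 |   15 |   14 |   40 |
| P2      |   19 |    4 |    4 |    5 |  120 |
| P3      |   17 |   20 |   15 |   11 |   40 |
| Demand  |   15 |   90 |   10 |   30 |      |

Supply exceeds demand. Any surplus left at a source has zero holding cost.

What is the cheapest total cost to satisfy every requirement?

A cheapest plan:
  P1 to S1: 15 × 5 = 75
  P1 to S2: 25 × 2 = 50
  P2 to S2: 65 × 4 = 260
  P2 to S3: 10 × 4 = 40
  P2 to S4: 30 × 5 = 150
Total = 75 + 50 + 260 + 40 + 150 = 575.
(Supply check: P1 ships 40; P2 ships 105; P3 ships 0.)

575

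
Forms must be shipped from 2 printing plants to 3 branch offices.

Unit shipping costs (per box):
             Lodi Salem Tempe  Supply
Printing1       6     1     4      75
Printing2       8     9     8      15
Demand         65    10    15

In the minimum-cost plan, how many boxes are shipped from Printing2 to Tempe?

Optimal shipments:
  Printing1->Lodi: 50 × 6 = 300
  Printing1->Salem: 10 × 1 = 10
  Printing1->Tempe: 15 × 4 = 60
  Printing2->Lodi: 15 × 8 = 120
Total cost = 490.
The route Printing2→Tempe is not used.

0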